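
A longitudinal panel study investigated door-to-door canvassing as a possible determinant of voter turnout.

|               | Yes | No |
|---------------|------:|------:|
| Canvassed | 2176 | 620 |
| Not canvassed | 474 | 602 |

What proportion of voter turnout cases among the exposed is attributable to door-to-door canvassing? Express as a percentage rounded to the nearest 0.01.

Cells: a = 2176, b = 620, c = 474, d = 602.
Risk in exposed = 2176/2796 = 0.77825; risk in unexposed = 474/1076 = 0.44052.
RR = 0.77825/0.44052 = 1.76667
AR% = (RR − 1)/RR × 100 = (1.76667 − 1)/1.76667 × 100 = 43.3964%

43.40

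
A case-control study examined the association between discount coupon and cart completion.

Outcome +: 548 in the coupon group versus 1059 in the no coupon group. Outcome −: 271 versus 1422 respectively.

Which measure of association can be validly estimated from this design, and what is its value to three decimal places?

2.715

From the description: a = 548, b = 271, c = 1059, d = 1422.
This is a case-control study: participants were sampled on outcome status, so risks in the source population cannot be estimated directly — relative risk is not valid here. The odds ratio is the appropriate measure.
OR = (a·d)/(b·c) = (548 × 1422) / (271 × 1059) = 779256 / 286989 = 2.71528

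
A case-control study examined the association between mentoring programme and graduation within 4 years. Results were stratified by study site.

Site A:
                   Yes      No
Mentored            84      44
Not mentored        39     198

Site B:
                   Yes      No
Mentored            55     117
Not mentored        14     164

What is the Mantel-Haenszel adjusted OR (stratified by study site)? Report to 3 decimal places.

7.604

OR_MH = Σ(aᵢdᵢ/nᵢ) / Σ(bᵢcᵢ/nᵢ), where nᵢ is the stratum total.
Stratum 1 (Site A): n = 365; a·d/n = 84·198/365 = 45.5671; b·c/n = 44·39/365 = 4.7014
Stratum 2 (Site B): n = 350; a·d/n = 55·164/350 = 25.7714; b·c/n = 117·14/350 = 4.6800
OR_MH = (45.5671 + 25.7714) / (4.7014 + 4.6800) = 71.3386 / 9.3814 = 7.60428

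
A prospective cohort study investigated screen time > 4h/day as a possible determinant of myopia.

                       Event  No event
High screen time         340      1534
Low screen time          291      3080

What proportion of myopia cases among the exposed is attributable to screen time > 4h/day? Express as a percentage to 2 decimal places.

Cells: a = 340, b = 1534, c = 291, d = 3080.
Risk in exposed = 340/1874 = 0.18143; risk in unexposed = 291/3371 = 0.08632.
RR = 0.18143/0.08632 = 2.10172
AR% = (RR − 1)/RR × 100 = (2.10172 − 1)/2.10172 × 100 = 52.4199%

52.42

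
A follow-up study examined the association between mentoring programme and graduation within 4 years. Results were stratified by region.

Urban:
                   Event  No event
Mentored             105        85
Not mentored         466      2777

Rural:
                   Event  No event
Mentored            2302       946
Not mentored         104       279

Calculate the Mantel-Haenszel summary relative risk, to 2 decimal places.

RR_MH = Σ(aᵢ·n₀ᵢ/nᵢ) / Σ(cᵢ·n₁ᵢ/nᵢ), with n₁ᵢ = aᵢ+bᵢ (exposed), n₀ᵢ = cᵢ+dᵢ (unexposed), nᵢ = n₁ᵢ+n₀ᵢ.
Stratum 1 (Urban): n₁ = 190, n₀ = 3243, n = 3433; a·n₀/n = 105·3243/3433 = 99.1888; c·n₁/n = 466·190/3433 = 25.7909
Stratum 2 (Rural): n₁ = 3248, n₀ = 383, n = 3631; a·n₀/n = 2302·383/3631 = 242.8163; c·n₁/n = 104·3248/3631 = 93.0300
RR_MH = (99.1888 + 242.8163) / (25.7909 + 93.0300) = 342.0051 / 118.8209 = 2.87832

2.88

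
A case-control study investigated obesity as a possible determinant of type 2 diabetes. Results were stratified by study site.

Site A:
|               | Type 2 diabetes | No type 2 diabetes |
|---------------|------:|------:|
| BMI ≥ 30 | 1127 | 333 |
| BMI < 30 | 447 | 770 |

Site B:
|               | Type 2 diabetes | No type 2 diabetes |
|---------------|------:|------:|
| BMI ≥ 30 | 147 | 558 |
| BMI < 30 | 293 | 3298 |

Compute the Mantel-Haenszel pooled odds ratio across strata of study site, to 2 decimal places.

4.67

OR_MH = Σ(aᵢdᵢ/nᵢ) / Σ(bᵢcᵢ/nᵢ), where nᵢ is the stratum total.
Stratum 1 (Site A): n = 2677; a·d/n = 1127·770/2677 = 324.1651; b·c/n = 333·447/2677 = 55.6037
Stratum 2 (Site B): n = 4296; a·d/n = 147·3298/4296 = 112.8506; b·c/n = 558·293/4296 = 38.0573
OR_MH = (324.1651 + 112.8506) / (55.6037 + 38.0573) = 437.0157 / 93.6609 = 4.66593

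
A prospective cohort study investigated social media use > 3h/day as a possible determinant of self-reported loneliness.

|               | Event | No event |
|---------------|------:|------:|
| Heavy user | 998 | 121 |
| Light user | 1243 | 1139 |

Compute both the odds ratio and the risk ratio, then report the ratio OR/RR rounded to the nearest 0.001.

4.422

Cells: a = 998, b = 121, c = 1243, d = 1139.
OR = (998·1139)/(121·1243) = 1136722/150403 = 7.55784
Risk in exposed = 998/1119 = 0.89187; risk in unexposed = 1243/2382 = 0.52183; RR = 1.70911
OR/RR = 7.55784 / 1.70911 = 4.42208
The outcome is not rare, so the OR lies further from 1 than the RR.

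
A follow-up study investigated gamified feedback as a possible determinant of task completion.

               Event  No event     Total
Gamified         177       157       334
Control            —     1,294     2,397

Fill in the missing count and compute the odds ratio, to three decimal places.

1.323

The missing cell is in the unexposed row: 2397 − 1294 = 1103.
So a = 177, b = 157, c = 1103, d = 1294.
OR = (a·d)/(b·c) = (177 × 1294) / (157 × 1103) = 229038 / 173171 = 1.32261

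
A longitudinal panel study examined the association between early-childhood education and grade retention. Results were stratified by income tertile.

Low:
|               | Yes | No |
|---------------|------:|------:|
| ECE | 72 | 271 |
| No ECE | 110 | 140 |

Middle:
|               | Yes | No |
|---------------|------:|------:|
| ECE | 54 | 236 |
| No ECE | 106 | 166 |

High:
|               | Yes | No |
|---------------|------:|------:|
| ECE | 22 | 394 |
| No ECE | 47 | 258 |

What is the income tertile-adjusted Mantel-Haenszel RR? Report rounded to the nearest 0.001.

RR_MH = Σ(aᵢ·n₀ᵢ/nᵢ) / Σ(cᵢ·n₁ᵢ/nᵢ), with n₁ᵢ = aᵢ+bᵢ (exposed), n₀ᵢ = cᵢ+dᵢ (unexposed), nᵢ = n₁ᵢ+n₀ᵢ.
Stratum 1 (Low): n₁ = 343, n₀ = 250, n = 593; a·n₀/n = 72·250/593 = 30.3541; c·n₁/n = 110·343/593 = 63.6256
Stratum 2 (Middle): n₁ = 290, n₀ = 272, n = 562; a·n₀/n = 54·272/562 = 26.1352; c·n₁/n = 106·290/562 = 54.6975
Stratum 3 (High): n₁ = 416, n₀ = 305, n = 721; a·n₀/n = 22·305/721 = 9.3065; c·n₁/n = 47·416/721 = 27.1179
RR_MH = (30.3541 + 26.1352 + 9.3065) / (63.6256 + 54.6975 + 27.1179) = 65.7959 / 145.4410 = 0.45239

0.452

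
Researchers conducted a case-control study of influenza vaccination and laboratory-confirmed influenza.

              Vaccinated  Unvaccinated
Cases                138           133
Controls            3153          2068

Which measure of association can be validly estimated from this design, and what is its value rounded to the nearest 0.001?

0.681

Reading the table with exposure as columns: a = 138 (Vaccinated, case), b = 3153 (Vaccinated, non-case), c = 133 (Unvaccinated, case), d = 2068.
This is a case-control study: participants were sampled on outcome status, so risks in the source population cannot be estimated directly — relative risk is not valid here. The odds ratio is the appropriate measure.
OR = (a·d)/(b·c) = (138 × 2068) / (3153 × 133) = 285384 / 419349 = 0.68054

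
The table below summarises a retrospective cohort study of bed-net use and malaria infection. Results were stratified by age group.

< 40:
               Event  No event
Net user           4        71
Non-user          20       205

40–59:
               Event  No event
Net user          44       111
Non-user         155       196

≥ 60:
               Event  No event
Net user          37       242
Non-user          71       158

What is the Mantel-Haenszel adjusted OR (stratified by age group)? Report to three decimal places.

OR_MH = Σ(aᵢdᵢ/nᵢ) / Σ(bᵢcᵢ/nᵢ), where nᵢ is the stratum total.
Stratum 1 (< 40): n = 300; a·d/n = 4·205/300 = 2.7333; b·c/n = 71·20/300 = 4.7333
Stratum 2 (40–59): n = 506; a·d/n = 44·196/506 = 17.0435; b·c/n = 111·155/506 = 34.0020
Stratum 3 (≥ 60): n = 508; a·d/n = 37·158/508 = 11.5079; b·c/n = 242·71/508 = 33.8228
OR_MH = (2.7333 + 17.0435 + 11.5079) / (4.7333 + 34.0020 + 33.8228) = 31.2847 / 72.5581 = 0.43117

0.431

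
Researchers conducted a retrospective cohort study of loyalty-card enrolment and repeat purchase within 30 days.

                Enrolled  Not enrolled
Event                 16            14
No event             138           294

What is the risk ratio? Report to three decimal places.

Reading the table with exposure as columns: a = 16 (Enrolled, case), b = 138 (Enrolled, non-case), c = 14 (Not enrolled, case), d = 294.
Risk in exposed = 16/154 = 0.10390; risk in unexposed = 14/308 = 0.04545.
RR = 0.10390 / 0.04545 = 2.28571
The risk among the exposed is 2.29 times that among the unexposed.

2.286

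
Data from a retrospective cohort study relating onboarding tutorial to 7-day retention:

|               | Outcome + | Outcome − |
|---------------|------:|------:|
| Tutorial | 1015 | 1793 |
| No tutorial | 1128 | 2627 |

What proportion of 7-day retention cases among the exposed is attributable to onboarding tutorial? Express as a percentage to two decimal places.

16.89

Cells: a = 1015, b = 1793, c = 1128, d = 2627.
Risk in exposed = 1015/2808 = 0.36147; risk in unexposed = 1128/3755 = 0.30040.
RR = 0.36147/0.30040 = 1.20329
AR% = (RR − 1)/RR × 100 = (1.20329 − 1)/1.20329 × 100 = 16.8944%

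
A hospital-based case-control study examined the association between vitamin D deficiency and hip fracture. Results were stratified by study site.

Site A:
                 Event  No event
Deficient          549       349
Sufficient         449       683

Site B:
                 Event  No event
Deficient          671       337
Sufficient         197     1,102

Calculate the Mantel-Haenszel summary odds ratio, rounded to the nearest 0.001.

4.768

OR_MH = Σ(aᵢdᵢ/nᵢ) / Σ(bᵢcᵢ/nᵢ), where nᵢ is the stratum total.
Stratum 1 (Site A): n = 2030; a·d/n = 549·683/2030 = 184.7128; b·c/n = 349·449/2030 = 77.1926
Stratum 2 (Site B): n = 2307; a·d/n = 671·1102/2307 = 320.5210; b·c/n = 337·197/2307 = 28.7772
OR_MH = (184.7128 + 320.5210) / (77.1926 + 28.7772) = 505.2338 / 105.9698 = 4.76771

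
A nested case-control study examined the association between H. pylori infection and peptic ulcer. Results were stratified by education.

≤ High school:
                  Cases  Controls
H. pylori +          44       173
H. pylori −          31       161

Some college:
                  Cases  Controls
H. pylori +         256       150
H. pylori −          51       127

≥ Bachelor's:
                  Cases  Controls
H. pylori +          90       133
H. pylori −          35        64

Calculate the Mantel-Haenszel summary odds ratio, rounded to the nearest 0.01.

OR_MH = Σ(aᵢdᵢ/nᵢ) / Σ(bᵢcᵢ/nᵢ), where nᵢ is the stratum total.
Stratum 1 (≤ High school): n = 409; a·d/n = 44·161/409 = 17.3203; b·c/n = 173·31/409 = 13.1125
Stratum 2 (Some college): n = 584; a·d/n = 256·127/584 = 55.6712; b·c/n = 150·51/584 = 13.0993
Stratum 3 (≥ Bachelor's): n = 322; a·d/n = 90·64/322 = 17.8882; b·c/n = 133·35/322 = 14.4565
OR_MH = (17.3203 + 55.6712 + 17.8882) / (13.1125 + 13.0993 + 14.4565) = 90.8797 / 40.6683 = 2.23466

2.23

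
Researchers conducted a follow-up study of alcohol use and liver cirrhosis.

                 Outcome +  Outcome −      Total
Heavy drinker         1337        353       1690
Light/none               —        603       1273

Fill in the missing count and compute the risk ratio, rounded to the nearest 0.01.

The missing cell is in the unexposed row: 1273 − 603 = 670.
So a = 1337, b = 353, c = 670, d = 603.
RR = [a/(a+b)] / [c/(c+d)] = (1337/1690) / (670/1273) = 0.79112/0.52632 = 1.50314

1.50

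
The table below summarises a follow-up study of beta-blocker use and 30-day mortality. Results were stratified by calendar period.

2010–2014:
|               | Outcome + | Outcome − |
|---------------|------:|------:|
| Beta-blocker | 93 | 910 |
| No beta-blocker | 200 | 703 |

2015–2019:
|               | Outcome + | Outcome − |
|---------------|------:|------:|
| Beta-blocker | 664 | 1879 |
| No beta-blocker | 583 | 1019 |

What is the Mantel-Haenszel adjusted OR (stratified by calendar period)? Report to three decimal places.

OR_MH = Σ(aᵢdᵢ/nᵢ) / Σ(bᵢcᵢ/nᵢ), where nᵢ is the stratum total.
Stratum 1 (2010–2014): n = 1906; a·d/n = 93·703/1906 = 34.3017; b·c/n = 910·200/1906 = 95.4879
Stratum 2 (2015–2019): n = 4145; a·d/n = 664·1019/4145 = 163.2367; b·c/n = 1879·583/4145 = 264.2840
OR_MH = (34.3017 + 163.2367) / (95.4879 + 264.2840) = 197.5383 / 359.7719 = 0.54907

0.549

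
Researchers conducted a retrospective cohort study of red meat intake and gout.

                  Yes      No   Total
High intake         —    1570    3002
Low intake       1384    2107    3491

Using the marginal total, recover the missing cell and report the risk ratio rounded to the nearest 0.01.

1.20

The missing cell is in the exposed row: 3002 − 1570 = 1432.
So a = 1432, b = 1570, c = 1384, d = 2107.
RR = [a/(a+b)] / [c/(c+d)] = (1432/3002) / (1384/3491) = 0.47702/0.39645 = 1.20322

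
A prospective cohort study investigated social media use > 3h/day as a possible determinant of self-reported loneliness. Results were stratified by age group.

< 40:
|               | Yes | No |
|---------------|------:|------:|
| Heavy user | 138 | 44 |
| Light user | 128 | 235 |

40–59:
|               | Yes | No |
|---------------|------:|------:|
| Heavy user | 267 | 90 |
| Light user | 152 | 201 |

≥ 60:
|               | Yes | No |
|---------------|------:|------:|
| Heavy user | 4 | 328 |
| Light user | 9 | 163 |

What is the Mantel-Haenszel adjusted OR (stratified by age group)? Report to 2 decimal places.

3.85

OR_MH = Σ(aᵢdᵢ/nᵢ) / Σ(bᵢcᵢ/nᵢ), where nᵢ is the stratum total.
Stratum 1 (< 40): n = 545; a·d/n = 138·235/545 = 59.5046; b·c/n = 44·128/545 = 10.3339
Stratum 2 (40–59): n = 710; a·d/n = 267·201/710 = 75.5873; b·c/n = 90·152/710 = 19.2676
Stratum 3 (≥ 60): n = 504; a·d/n = 4·163/504 = 1.2937; b·c/n = 328·9/504 = 5.8571
OR_MH = (59.5046 + 75.5873 + 1.2937) / (10.3339 + 19.2676 + 5.8571) = 136.3856 / 35.4587 = 3.84632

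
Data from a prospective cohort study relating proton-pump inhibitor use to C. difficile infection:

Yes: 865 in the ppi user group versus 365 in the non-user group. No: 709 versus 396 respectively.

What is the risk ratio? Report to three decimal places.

1.146

From the description: a = 865, b = 709, c = 365, d = 396.
Risk in exposed = 865/1574 = 0.54956; risk in unexposed = 365/761 = 0.47963.
RR = 0.54956 / 0.47963 = 1.14579
The risk among the exposed is 1.15 times that among the unexposed.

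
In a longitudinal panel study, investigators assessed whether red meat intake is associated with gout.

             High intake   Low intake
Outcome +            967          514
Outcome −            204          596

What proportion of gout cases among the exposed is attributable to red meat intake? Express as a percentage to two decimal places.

43.92

Reading the table with exposure as columns: a = 967 (High intake, case), b = 204 (High intake, non-case), c = 514 (Low intake, case), d = 596.
Risk in exposed = 967/1171 = 0.82579; risk in unexposed = 514/1110 = 0.46306.
RR = 0.82579/0.46306 = 1.78332
AR% = (RR − 1)/RR × 100 = (1.78332 − 1)/1.78332 × 100 = 43.9248%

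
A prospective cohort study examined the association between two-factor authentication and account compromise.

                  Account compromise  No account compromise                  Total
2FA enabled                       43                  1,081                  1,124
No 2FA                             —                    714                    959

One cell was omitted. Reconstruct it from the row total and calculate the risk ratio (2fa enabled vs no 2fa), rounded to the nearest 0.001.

0.150

The missing cell is in the unexposed row: 959 − 714 = 245.
So a = 43, b = 1081, c = 245, d = 714.
RR = [a/(a+b)] / [c/(c+d)] = (43/1124) / (245/959) = 0.03826/0.25547 = 0.14975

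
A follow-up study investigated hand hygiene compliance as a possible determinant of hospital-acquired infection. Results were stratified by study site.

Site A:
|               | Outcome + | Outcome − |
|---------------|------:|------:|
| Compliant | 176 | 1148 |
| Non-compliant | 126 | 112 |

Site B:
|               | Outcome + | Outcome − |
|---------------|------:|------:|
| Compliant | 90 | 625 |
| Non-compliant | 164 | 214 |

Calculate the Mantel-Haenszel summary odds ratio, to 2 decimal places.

0.16

OR_MH = Σ(aᵢdᵢ/nᵢ) / Σ(bᵢcᵢ/nᵢ), where nᵢ is the stratum total.
Stratum 1 (Site A): n = 1562; a·d/n = 176·112/1562 = 12.6197; b·c/n = 1148·126/1562 = 92.6044
Stratum 2 (Site B): n = 1093; a·d/n = 90·214/1093 = 17.6212; b·c/n = 625·164/1093 = 93.7786
OR_MH = (12.6197 + 17.6212) / (92.6044 + 93.7786) = 30.2409 / 186.3829 = 0.16225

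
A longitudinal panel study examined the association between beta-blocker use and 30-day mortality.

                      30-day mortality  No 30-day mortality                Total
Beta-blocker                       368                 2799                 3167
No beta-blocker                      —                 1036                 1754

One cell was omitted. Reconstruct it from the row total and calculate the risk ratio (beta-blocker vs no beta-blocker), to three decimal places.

The missing cell is in the unexposed row: 1754 − 1036 = 718.
So a = 368, b = 2799, c = 718, d = 1036.
RR = [a/(a+b)] / [c/(c+d)] = (368/3167) / (718/1754) = 0.11620/0.40935 = 0.28386

0.284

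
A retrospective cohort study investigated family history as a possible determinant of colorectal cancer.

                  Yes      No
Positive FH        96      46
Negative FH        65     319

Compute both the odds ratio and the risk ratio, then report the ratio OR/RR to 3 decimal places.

2.564

Cells: a = 96, b = 46, c = 65, d = 319.
OR = (96·319)/(46·65) = 30624/2990 = 10.24214
Risk in exposed = 96/142 = 0.67606; risk in unexposed = 65/384 = 0.16927; RR = 3.99393
OR/RR = 10.24214 / 3.99393 = 2.56442
The outcome is not rare, so the OR lies further from 1 than the RR.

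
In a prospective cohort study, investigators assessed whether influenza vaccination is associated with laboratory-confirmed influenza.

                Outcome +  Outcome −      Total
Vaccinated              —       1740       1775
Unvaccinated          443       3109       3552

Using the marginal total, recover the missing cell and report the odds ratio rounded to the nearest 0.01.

0.14

The missing cell is in the exposed row: 1775 − 1740 = 35.
So a = 35, b = 1740, c = 443, d = 3109.
OR = (a·d)/(b·c) = (35 × 3109) / (1740 × 443) = 108815 / 770820 = 0.14117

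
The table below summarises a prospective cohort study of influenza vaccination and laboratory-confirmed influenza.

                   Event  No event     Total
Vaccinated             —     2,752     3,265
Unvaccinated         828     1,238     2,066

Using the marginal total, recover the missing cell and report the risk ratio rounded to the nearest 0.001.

The missing cell is in the exposed row: 3265 − 2752 = 513.
So a = 513, b = 2752, c = 828, d = 1238.
RR = [a/(a+b)] / [c/(c+d)] = (513/3265) / (828/2066) = 0.15712/0.40077 = 0.39204

0.392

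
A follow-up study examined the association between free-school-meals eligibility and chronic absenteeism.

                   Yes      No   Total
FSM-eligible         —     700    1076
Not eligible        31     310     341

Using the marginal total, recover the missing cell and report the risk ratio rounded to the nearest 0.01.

The missing cell is in the exposed row: 1076 − 700 = 376.
So a = 376, b = 700, c = 31, d = 310.
RR = [a/(a+b)] / [c/(c+d)] = (376/1076) / (31/341) = 0.34944/0.09091 = 3.84387

3.84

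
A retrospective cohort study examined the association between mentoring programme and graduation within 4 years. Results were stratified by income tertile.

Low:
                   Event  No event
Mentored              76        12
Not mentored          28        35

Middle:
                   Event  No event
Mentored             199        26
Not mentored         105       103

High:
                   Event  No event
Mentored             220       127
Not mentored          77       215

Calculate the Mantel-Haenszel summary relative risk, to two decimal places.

2.02

RR_MH = Σ(aᵢ·n₀ᵢ/nᵢ) / Σ(cᵢ·n₁ᵢ/nᵢ), with n₁ᵢ = aᵢ+bᵢ (exposed), n₀ᵢ = cᵢ+dᵢ (unexposed), nᵢ = n₁ᵢ+n₀ᵢ.
Stratum 1 (Low): n₁ = 88, n₀ = 63, n = 151; a·n₀/n = 76·63/151 = 31.7086; c·n₁/n = 28·88/151 = 16.3179
Stratum 2 (Middle): n₁ = 225, n₀ = 208, n = 433; a·n₀/n = 199·208/433 = 95.5935; c·n₁/n = 105·225/433 = 54.5612
Stratum 3 (High): n₁ = 347, n₀ = 292, n = 639; a·n₀/n = 220·292/639 = 100.5321; c·n₁/n = 77·347/639 = 41.8138
RR_MH = (31.7086 + 95.5935 + 100.5321) / (16.3179 + 54.5612 + 41.8138) = 227.8342 / 112.6929 = 2.02173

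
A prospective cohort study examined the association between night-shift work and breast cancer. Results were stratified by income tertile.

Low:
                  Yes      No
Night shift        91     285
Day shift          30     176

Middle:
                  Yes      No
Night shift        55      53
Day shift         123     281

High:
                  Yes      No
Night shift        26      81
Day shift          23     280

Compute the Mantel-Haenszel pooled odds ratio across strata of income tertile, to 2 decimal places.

2.36

OR_MH = Σ(aᵢdᵢ/nᵢ) / Σ(bᵢcᵢ/nᵢ), where nᵢ is the stratum total.
Stratum 1 (Low): n = 582; a·d/n = 91·176/582 = 27.5189; b·c/n = 285·30/582 = 14.6907
Stratum 2 (Middle): n = 512; a·d/n = 55·281/512 = 30.1855; b·c/n = 53·123/512 = 12.7324
Stratum 3 (High): n = 410; a·d/n = 26·280/410 = 17.7561; b·c/n = 81·23/410 = 4.5439
OR_MH = (27.5189 + 30.1855 + 17.7561) / (14.6907 + 12.7324 + 4.5439) = 75.4605 / 31.9670 = 2.36057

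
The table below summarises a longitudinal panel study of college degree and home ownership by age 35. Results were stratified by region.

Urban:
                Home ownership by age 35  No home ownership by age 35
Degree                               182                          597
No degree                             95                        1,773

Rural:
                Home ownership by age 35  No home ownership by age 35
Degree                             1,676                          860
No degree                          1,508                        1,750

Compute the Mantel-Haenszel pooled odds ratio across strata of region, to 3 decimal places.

OR_MH = Σ(aᵢdᵢ/nᵢ) / Σ(bᵢcᵢ/nᵢ), where nᵢ is the stratum total.
Stratum 1 (Urban): n = 2647; a·d/n = 182·1773/2647 = 121.9063; b·c/n = 597·95/2647 = 21.4261
Stratum 2 (Rural): n = 5794; a·d/n = 1676·1750/5794 = 506.2133; b·c/n = 860·1508/5794 = 223.8315
OR_MH = (121.9063 + 506.2133) / (21.4261 + 223.8315) = 628.1196 / 245.2577 = 2.56106

2.561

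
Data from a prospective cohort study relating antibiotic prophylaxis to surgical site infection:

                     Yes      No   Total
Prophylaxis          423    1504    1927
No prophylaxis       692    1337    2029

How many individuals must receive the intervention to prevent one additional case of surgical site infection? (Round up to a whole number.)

9

Risk in treated group = 423/1927 = 0.21951; risk in control = 692/2029 = 0.34105.
Absolute risk reduction = 0.34105 − 0.21951 = 0.12154
NNT = 1 / ARR = 1 / 0.12154 = 8.228 → round up → 9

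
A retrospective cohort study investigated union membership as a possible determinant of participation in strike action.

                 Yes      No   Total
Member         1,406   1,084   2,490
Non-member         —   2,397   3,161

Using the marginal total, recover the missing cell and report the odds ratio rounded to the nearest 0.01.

4.07

The missing cell is in the unexposed row: 3161 − 2397 = 764.
So a = 1406, b = 1084, c = 764, d = 2397.
OR = (a·d)/(b·c) = (1406 × 2397) / (1084 × 764) = 3370182 / 828176 = 4.06940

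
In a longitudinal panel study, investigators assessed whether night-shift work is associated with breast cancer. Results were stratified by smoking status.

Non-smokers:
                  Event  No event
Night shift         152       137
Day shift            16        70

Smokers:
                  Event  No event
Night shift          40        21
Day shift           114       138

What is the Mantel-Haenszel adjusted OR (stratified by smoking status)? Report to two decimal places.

OR_MH = Σ(aᵢdᵢ/nᵢ) / Σ(bᵢcᵢ/nᵢ), where nᵢ is the stratum total.
Stratum 1 (Non-smokers): n = 375; a·d/n = 152·70/375 = 28.3733; b·c/n = 137·16/375 = 5.8453
Stratum 2 (Smokers): n = 313; a·d/n = 40·138/313 = 17.6358; b·c/n = 21·114/313 = 7.6486
OR_MH = (28.3733 + 17.6358) / (5.8453 + 7.6486) = 46.0091 / 13.4939 = 3.40962

3.41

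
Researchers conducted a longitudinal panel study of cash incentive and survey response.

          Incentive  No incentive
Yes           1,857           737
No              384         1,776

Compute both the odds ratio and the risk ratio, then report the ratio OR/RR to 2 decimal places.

Reading the table with exposure as columns: a = 1857 (Incentive, case), b = 384 (Incentive, non-case), c = 737 (No incentive, case), d = 1776.
OR = (1857·1776)/(384·737) = 3298032/283008 = 11.65349
Risk in exposed = 1857/2241 = 0.82865; risk in unexposed = 737/2513 = 0.29327; RR = 2.82550
OR/RR = 11.65349 / 2.82550 = 4.12440
The outcome is not rare, so the OR lies further from 1 than the RR.

4.12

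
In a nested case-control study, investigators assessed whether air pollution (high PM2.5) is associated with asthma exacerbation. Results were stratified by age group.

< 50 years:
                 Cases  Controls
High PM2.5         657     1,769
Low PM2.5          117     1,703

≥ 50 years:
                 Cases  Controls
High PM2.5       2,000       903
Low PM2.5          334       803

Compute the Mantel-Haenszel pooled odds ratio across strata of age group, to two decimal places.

OR_MH = Σ(aᵢdᵢ/nᵢ) / Σ(bᵢcᵢ/nᵢ), where nᵢ is the stratum total.
Stratum 1 (< 50 years): n = 4246; a·d/n = 657·1703/4246 = 263.5118; b·c/n = 1769·117/4246 = 48.7454
Stratum 2 (≥ 50 years): n = 4040; a·d/n = 2000·803/4040 = 397.5248; b·c/n = 903·334/4040 = 74.6540
OR_MH = (263.5118 + 397.5248) / (48.7454 + 74.6540) = 661.0365 / 123.3994 = 5.35689

5.36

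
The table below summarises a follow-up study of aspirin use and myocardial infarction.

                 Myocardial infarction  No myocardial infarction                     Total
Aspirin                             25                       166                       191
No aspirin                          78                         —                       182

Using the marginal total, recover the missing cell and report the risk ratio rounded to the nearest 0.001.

The missing cell is in the unexposed row: 182 − 78 = 104.
So a = 25, b = 166, c = 78, d = 104.
RR = [a/(a+b)] / [c/(c+d)] = (25/191) / (78/182) = 0.13089/0.42857 = 0.30541

0.305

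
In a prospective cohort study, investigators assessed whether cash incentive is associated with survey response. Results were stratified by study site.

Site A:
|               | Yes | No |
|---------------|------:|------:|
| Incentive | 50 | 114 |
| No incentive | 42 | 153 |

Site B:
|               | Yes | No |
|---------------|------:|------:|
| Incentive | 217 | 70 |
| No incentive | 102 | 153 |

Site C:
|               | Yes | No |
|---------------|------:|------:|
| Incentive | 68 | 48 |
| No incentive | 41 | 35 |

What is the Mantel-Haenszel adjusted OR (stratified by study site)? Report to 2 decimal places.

2.58

OR_MH = Σ(aᵢdᵢ/nᵢ) / Σ(bᵢcᵢ/nᵢ), where nᵢ is the stratum total.
Stratum 1 (Site A): n = 359; a·d/n = 50·153/359 = 21.3092; b·c/n = 114·42/359 = 13.3370
Stratum 2 (Site B): n = 542; a·d/n = 217·153/542 = 61.2565; b·c/n = 70·102/542 = 13.1734
Stratum 3 (Site C): n = 192; a·d/n = 68·35/192 = 12.3958; b·c/n = 48·41/192 = 10.2500
OR_MH = (21.3092 + 61.2565 + 12.3958) / (13.3370 + 13.1734 + 10.2500) = 94.9615 / 36.7605 = 2.58325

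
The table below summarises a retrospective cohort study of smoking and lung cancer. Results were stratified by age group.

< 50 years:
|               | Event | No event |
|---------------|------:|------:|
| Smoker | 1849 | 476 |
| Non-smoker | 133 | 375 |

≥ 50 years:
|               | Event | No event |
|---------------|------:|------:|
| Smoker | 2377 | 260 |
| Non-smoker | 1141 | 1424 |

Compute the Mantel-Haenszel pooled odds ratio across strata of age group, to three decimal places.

OR_MH = Σ(aᵢdᵢ/nᵢ) / Σ(bᵢcᵢ/nᵢ), where nᵢ is the stratum total.
Stratum 1 (< 50 years): n = 2833; a·d/n = 1849·375/2833 = 244.7494; b·c/n = 476·133/2833 = 22.3466
Stratum 2 (≥ 50 years): n = 5202; a·d/n = 2377·1424/5202 = 650.6820; b·c/n = 260·1141/5202 = 57.0281
OR_MH = (244.7494 + 650.6820) / (22.3466 + 57.0281) = 895.4314 / 79.3747 = 11.28107

11.281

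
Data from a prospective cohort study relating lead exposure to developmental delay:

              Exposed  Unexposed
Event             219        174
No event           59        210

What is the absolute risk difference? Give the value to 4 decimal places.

0.3346

Reading the table with exposure as columns: a = 219 (Exposed, case), b = 59 (Exposed, non-case), c = 174 (Unexposed, case), d = 210.
Risk in exposed = 219/278 = 0.787770; risk in unexposed = 174/384 = 0.453125.
Risk difference = 0.787770 − 0.453125 = 0.334645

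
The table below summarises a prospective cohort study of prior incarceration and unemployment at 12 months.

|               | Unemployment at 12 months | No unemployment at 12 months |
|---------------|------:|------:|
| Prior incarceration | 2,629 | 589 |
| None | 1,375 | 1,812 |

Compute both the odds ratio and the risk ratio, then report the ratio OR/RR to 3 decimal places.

3.106

Cells: a = 2629, b = 589, c = 1375, d = 1812.
OR = (2629·1812)/(589·1375) = 4763748/809875 = 5.88208
Risk in exposed = 2629/3218 = 0.81697; risk in unexposed = 1375/3187 = 0.43144; RR = 1.89358
OR/RR = 5.88208 / 1.89358 = 3.10632
The outcome is not rare, so the OR lies further from 1 than the RR.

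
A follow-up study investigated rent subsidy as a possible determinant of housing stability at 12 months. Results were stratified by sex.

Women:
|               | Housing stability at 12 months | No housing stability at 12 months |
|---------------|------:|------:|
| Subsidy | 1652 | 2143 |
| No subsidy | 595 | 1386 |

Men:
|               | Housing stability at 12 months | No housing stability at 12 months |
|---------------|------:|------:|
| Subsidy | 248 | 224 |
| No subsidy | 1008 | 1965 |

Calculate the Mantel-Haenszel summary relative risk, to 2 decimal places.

1.48

RR_MH = Σ(aᵢ·n₀ᵢ/nᵢ) / Σ(cᵢ·n₁ᵢ/nᵢ), with n₁ᵢ = aᵢ+bᵢ (exposed), n₀ᵢ = cᵢ+dᵢ (unexposed), nᵢ = n₁ᵢ+n₀ᵢ.
Stratum 1 (Women): n₁ = 3795, n₀ = 1981, n = 5776; a·n₀/n = 1652·1981/5776 = 566.5880; c·n₁/n = 595·3795/5776 = 390.9323
Stratum 2 (Men): n₁ = 472, n₀ = 2973, n = 3445; a·n₀/n = 248·2973/3445 = 214.0215; c·n₁/n = 1008·472/3445 = 138.1062
RR_MH = (566.5880 + 214.0215) / (390.9323 + 138.1062) = 780.6094 / 529.0385 = 1.47552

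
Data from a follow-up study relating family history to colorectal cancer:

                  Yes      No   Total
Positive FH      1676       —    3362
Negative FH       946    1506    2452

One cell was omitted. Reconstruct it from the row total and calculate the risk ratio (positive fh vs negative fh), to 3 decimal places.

1.292

The missing cell is in the exposed row: 3362 − 1676 = 1686.
So a = 1676, b = 1686, c = 946, d = 1506.
RR = [a/(a+b)] / [c/(c+d)] = (1676/3362) / (946/2452) = 0.49851/0.38581 = 1.29213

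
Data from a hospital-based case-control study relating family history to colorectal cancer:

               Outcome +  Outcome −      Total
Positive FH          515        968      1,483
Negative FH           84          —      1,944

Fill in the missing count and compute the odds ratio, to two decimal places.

The missing cell is in the unexposed row: 1944 − 84 = 1860.
So a = 515, b = 968, c = 84, d = 1860.
OR = (a·d)/(b·c) = (515 × 1860) / (968 × 84) = 957900 / 81312 = 11.78055

11.78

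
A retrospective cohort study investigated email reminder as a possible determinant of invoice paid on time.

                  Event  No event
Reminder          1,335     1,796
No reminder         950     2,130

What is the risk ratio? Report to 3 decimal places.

Cells: a = 1335, b = 1796, c = 950, d = 2130.
Risk in exposed = 1335/3131 = 0.42638; risk in unexposed = 950/3080 = 0.30844.
RR = 0.42638 / 0.30844 = 1.38237
The risk among the exposed is 1.38 times that among the unexposed.

1.382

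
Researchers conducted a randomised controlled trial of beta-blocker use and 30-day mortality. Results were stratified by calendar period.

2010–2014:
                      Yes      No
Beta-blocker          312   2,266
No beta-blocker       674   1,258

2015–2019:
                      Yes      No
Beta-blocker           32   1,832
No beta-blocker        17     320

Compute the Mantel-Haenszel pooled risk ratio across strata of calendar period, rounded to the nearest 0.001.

0.347

RR_MH = Σ(aᵢ·n₀ᵢ/nᵢ) / Σ(cᵢ·n₁ᵢ/nᵢ), with n₁ᵢ = aᵢ+bᵢ (exposed), n₀ᵢ = cᵢ+dᵢ (unexposed), nᵢ = n₁ᵢ+n₀ᵢ.
Stratum 1 (2010–2014): n₁ = 2578, n₀ = 1932, n = 4510; a·n₀/n = 312·1932/4510 = 133.6550; c·n₁/n = 674·2578/4510 = 385.2710
Stratum 2 (2015–2019): n₁ = 1864, n₀ = 337, n = 2201; a·n₀/n = 32·337/2201 = 4.8996; c·n₁/n = 17·1864/2201 = 14.3971
RR_MH = (133.6550 + 4.8996) / (385.2710 + 14.3971) = 138.5546 / 399.6680 = 0.34667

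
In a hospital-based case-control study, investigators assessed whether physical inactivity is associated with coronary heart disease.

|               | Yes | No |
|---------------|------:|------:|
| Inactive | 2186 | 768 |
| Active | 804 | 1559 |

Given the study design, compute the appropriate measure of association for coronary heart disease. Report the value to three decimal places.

5.519

Cells: a = 2186, b = 768, c = 804, d = 1559.
This is a hospital-based case-control study: participants were sampled on outcome status, so risks in the source population cannot be estimated directly — relative risk is not valid here. The odds ratio is the appropriate measure.
OR = (a·d)/(b·c) = (2186 × 1559) / (768 × 804) = 3407974 / 617472 = 5.51924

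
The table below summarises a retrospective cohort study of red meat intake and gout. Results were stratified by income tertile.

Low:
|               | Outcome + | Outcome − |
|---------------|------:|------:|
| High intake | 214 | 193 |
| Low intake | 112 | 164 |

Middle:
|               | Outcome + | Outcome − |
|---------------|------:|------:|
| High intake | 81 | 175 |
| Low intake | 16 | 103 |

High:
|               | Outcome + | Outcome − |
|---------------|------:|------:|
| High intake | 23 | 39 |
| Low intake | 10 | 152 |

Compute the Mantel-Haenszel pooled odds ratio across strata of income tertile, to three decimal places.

OR_MH = Σ(aᵢdᵢ/nᵢ) / Σ(bᵢcᵢ/nᵢ), where nᵢ is the stratum total.
Stratum 1 (Low): n = 683; a·d/n = 214·164/683 = 51.3851; b·c/n = 193·112/683 = 31.6486
Stratum 2 (Middle): n = 375; a·d/n = 81·103/375 = 22.2480; b·c/n = 175·16/375 = 7.4667
Stratum 3 (High): n = 224; a·d/n = 23·152/224 = 15.6071; b·c/n = 39·10/224 = 1.7411
OR_MH = (51.3851 + 22.2480 + 15.6071) / (31.6486 + 7.4667 + 1.7411) = 89.2402 / 40.8563 = 2.18424

2.184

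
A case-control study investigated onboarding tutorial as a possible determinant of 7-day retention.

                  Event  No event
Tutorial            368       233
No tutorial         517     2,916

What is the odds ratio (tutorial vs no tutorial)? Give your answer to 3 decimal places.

Cells: a = 368, b = 233, c = 517, d = 2916.
OR = (a·d)/(b·c) = (368 × 2916) / (233 × 517) = 1073088 / 120461 = 8.90818
The odds of 7-day retention are about 8.91 times as high in the tutorial group.

8.908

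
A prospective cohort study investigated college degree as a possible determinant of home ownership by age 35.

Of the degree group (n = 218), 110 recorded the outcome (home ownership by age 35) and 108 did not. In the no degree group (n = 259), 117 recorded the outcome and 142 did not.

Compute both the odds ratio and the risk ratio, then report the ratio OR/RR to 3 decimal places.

From the description: a = 110, b = 108, c = 117, d = 142.
OR = (110·142)/(108·117) = 15620/12636 = 1.23615
Risk in exposed = 110/218 = 0.50459; risk in unexposed = 117/259 = 0.45174; RR = 1.11699
OR/RR = 1.23615 / 1.11699 = 1.10668
The outcome is not rare, so the OR lies further from 1 than the RR.

1.107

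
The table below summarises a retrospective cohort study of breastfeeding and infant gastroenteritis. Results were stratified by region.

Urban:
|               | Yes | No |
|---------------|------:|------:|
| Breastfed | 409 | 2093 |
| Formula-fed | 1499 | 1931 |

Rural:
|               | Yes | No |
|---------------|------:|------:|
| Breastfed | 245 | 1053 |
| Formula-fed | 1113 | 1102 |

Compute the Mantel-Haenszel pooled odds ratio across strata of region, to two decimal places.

OR_MH = Σ(aᵢdᵢ/nᵢ) / Σ(bᵢcᵢ/nᵢ), where nᵢ is the stratum total.
Stratum 1 (Urban): n = 5932; a·d/n = 409·1931/5932 = 133.1387; b·c/n = 2093·1499/5932 = 528.8953
Stratum 2 (Rural): n = 3513; a·d/n = 245·1102/3513 = 76.8545; b·c/n = 1053·1113/3513 = 333.6149
OR_MH = (133.1387 + 76.8545) / (528.8953 + 333.6149) = 209.9933 / 862.5102 = 0.24347

0.24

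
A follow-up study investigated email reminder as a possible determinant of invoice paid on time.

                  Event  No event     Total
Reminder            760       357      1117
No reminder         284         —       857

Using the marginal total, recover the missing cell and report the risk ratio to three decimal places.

2.053

The missing cell is in the unexposed row: 857 − 284 = 573.
So a = 760, b = 357, c = 284, d = 573.
RR = [a/(a+b)] / [c/(c+d)] = (760/1117) / (284/857) = 0.68039/0.33139 = 2.05316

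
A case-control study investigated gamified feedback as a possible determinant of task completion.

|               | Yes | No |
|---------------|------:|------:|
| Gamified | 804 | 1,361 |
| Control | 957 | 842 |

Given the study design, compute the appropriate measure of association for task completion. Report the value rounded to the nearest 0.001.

Cells: a = 804, b = 1361, c = 957, d = 842.
This is a case-control study: participants were sampled on outcome status, so risks in the source population cannot be estimated directly — relative risk is not valid here. The odds ratio is the appropriate measure.
OR = (a·d)/(b·c) = (804 × 842) / (1361 × 957) = 676968 / 1302477 = 0.51975

0.520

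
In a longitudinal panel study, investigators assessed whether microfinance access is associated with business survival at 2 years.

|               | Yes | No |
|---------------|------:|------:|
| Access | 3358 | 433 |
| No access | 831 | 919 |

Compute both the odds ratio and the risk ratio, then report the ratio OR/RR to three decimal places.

4.598

Cells: a = 3358, b = 433, c = 831, d = 919.
OR = (3358·919)/(433·831) = 3086002/359823 = 8.57644
Risk in exposed = 3358/3791 = 0.88578; risk in unexposed = 831/1750 = 0.47486; RR = 1.86537
OR/RR = 8.57644 / 1.86537 = 4.59773
The outcome is not rare, so the OR lies further from 1 than the RR.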